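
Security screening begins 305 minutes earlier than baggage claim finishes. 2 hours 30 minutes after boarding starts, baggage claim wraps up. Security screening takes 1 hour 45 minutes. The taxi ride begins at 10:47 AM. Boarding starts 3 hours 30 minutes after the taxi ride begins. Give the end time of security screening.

Boarding starts at 10:47 AM + 210 min = 2:17 PM.
Baggage claim ends at 2:17 PM + 150 min = 4:47 PM.
Security screening starts at 4:47 PM − 305 min = 11:42 AM.
Security screening ends at 11:42 AM + 105 min = 1:27 PM.

1:27 PM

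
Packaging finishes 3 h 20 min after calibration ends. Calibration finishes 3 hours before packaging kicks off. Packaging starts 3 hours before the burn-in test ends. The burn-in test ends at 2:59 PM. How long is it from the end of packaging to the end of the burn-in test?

2 h 40 min

Packaging starts at 2:59 PM − 180 min = 11:59 AM.
Calibration ends at 11:59 AM − 180 min = 8:59 AM.
Packaging ends at 8:59 AM + 200 min = 12:19 PM.
From 12:19 PM to 2:59 PM is 2 h 40 min.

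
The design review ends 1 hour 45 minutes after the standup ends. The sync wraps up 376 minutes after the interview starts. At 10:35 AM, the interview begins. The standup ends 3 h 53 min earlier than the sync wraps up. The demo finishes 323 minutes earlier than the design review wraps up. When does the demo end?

9:20 AM

The sync ends at 10:35 AM + 376 min = 4:51 PM.
The standup ends at 4:51 PM − 233 min = 12:58 PM.
The design review ends at 12:58 PM + 105 min = 2:43 PM.
The demo ends at 2:43 PM − 323 min = 9:20 AM.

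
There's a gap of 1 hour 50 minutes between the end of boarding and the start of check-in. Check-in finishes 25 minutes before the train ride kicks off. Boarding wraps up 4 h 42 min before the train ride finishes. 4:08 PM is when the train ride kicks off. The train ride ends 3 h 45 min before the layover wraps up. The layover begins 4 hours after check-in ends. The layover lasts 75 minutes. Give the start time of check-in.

Check-in ends at 4:08 PM − 25 min = 3:43 PM.
The layover starts at 3:43 PM + 240 min = 7:43 PM.
The layover ends at 7:43 PM + 75 min = 8:58 PM.
The train ride ends at 8:58 PM − 225 min = 5:13 PM.
Boarding ends at 5:13 PM − 282 min = 12:31 PM.
Check-in starts at 12:31 PM + 110 min = 2:21 PM.

2:21 PM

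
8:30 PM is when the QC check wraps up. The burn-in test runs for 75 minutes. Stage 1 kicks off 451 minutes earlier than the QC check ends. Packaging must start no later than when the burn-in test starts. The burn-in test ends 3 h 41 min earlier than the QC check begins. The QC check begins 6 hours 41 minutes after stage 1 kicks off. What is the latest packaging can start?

Stage 1 starts at 8:30 PM − 451 min = 12:59 PM.
The QC check starts at 12:59 PM + 401 min = 7:40 PM.
The burn-in test ends at 7:40 PM − 221 min = 3:59 PM.
The burn-in test starts at 3:59 PM − 75 min = 2:44 PM.
Packaging is bounded by the burn-in test, so the latest it can start is 2:44 PM.

2:44 PM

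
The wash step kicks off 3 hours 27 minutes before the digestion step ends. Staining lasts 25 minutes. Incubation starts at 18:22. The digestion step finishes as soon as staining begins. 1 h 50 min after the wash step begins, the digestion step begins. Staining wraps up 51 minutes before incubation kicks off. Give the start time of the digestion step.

15:29

Staining ends at 18:22 − 51 min = 17:31.
Staining starts at 17:31 − 25 min = 17:06.
So the digestion step ends at 17:06.
The wash step starts at 17:06 − 207 min = 13:39.
The digestion step starts at 13:39 + 110 min = 15:29.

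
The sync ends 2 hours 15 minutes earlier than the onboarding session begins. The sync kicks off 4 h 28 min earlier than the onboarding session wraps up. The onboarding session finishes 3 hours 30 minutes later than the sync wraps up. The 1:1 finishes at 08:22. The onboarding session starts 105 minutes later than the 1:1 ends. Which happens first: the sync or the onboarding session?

The onboarding session starts at 08:22 + 105 min = 10:07.
The sync ends at 10:07 − 135 min = 07:52.
The onboarding session ends at 07:52 + 210 min = 11:22.
The sync starts at 11:22 − 268 min = 06:54.
The sync starts at 06:54 and the onboarding session starts at 10:07, so the sync is first.

the sync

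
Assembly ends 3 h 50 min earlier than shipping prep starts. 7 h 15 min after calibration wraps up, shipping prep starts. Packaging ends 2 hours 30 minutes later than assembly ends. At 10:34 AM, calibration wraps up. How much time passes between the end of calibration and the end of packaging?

Shipping prep starts at 10:34 AM + 435 min = 5:49 PM.
Assembly ends at 5:49 PM − 230 min = 1:59 PM.
Packaging ends at 1:59 PM + 150 min = 4:29 PM.
From 10:34 AM to 4:29 PM is 5 h 55 min.

5 h 55 min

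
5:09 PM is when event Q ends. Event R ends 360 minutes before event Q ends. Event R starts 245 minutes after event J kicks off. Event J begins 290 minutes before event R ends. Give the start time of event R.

10:24 AM

Event R ends at 5:09 PM − 360 min = 11:09 AM.
Event J starts at 11:09 AM − 290 min = 6:19 AM.
Event R starts at 6:19 AM + 245 min = 10:24 AM.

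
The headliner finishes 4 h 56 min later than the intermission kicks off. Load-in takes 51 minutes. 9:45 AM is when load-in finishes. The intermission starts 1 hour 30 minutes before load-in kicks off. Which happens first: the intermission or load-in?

the intermission

Load-in starts at 9:45 AM − 51 min = 8:54 AM.
The intermission starts at 8:54 AM − 90 min = 7:24 AM.
The intermission starts at 7:24 AM and load-in starts at 8:54 AM, so the intermission is first.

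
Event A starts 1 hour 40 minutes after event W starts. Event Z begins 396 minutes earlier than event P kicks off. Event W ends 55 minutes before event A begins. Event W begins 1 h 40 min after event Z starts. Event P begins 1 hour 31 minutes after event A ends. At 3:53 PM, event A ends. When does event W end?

Event P starts at 3:53 PM + 91 min = 5:24 PM.
Event Z starts at 5:24 PM − 396 min = 10:48 AM.
Event W starts at 10:48 AM + 100 min = 12:28 PM.
Event A starts at 12:28 PM + 100 min = 2:08 PM.
Event W ends at 2:08 PM − 55 min = 1:13 PM.

1:13 PM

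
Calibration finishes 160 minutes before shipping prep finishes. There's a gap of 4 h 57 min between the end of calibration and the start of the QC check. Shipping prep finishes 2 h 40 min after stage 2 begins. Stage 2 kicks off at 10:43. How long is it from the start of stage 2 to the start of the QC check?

Shipping prep ends at 10:43 + 160 min = 13:23.
Calibration ends at 13:23 − 160 min = 10:43.
The QC check starts at 10:43 + 297 min = 15:40.
From 10:43 to 15:40 is 4 hours 57 minutes.

4 hours 57 minutes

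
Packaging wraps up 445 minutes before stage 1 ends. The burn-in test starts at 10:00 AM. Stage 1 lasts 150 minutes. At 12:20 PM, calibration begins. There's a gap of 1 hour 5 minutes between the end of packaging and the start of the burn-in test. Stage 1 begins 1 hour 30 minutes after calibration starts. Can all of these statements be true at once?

Stage 1 starts at 12:20 PM + 90 min = 1:50 PM.
Stage 1 ends at 1:50 PM + 150 min = 4:20 PM.
Packaging ends at 4:20 PM − 445 min = 8:55 AM.
The burn-in test starts at 8:55 AM + 65 min = 10:00 AM.
That matches the stated 10:00 AM, so the schedule is consistent.

Yes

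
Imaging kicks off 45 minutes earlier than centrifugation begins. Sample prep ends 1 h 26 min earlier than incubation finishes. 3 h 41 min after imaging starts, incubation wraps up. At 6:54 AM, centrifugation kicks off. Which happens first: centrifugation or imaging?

Imaging starts at 6:54 AM − 45 min = 6:09 AM.
Centrifugation starts at 6:54 AM and imaging starts at 6:09 AM, so imaging is first.

imaging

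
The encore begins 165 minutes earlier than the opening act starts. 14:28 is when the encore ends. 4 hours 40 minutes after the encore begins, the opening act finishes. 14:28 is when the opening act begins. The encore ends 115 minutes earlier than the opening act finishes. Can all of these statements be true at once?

The encore starts at 14:28 − 165 min = 11:43.
The opening act ends at 11:43 + 280 min = 16:23.
The encore ends at 16:23 − 115 min = 14:28.
That matches the stated 14:28, so the schedule is consistent.

Yes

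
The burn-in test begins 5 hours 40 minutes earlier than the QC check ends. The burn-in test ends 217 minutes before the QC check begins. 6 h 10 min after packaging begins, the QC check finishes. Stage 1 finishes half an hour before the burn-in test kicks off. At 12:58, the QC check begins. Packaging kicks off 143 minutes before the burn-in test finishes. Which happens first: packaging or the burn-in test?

packaging

The burn-in test ends at 12:58 − 217 min = 09:21.
Packaging starts at 09:21 − 143 min = 06:58.
The QC check ends at 06:58 + 370 min = 13:08.
The burn-in test starts at 13:08 − 340 min = 07:28.
Packaging starts at 06:58 and the burn-in test starts at 07:28, so packaging is first.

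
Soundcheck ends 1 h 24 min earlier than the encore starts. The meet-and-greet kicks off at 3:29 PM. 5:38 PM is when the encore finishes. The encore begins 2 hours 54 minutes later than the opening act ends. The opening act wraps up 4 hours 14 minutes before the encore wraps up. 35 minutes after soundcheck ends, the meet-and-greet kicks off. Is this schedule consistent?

Yes

The opening act ends at 5:38 PM − 254 min = 1:24 PM.
The encore starts at 1:24 PM + 174 min = 4:18 PM.
Soundcheck ends at 4:18 PM − 84 min = 2:54 PM.
The meet-and-greet starts at 2:54 PM + 35 min = 3:29 PM.
That matches the stated 3:29 PM, so the schedule is consistent.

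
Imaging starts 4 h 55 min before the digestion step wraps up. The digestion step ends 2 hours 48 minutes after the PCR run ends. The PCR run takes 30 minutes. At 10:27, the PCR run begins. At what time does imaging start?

The PCR run ends at 10:27 + 30 min = 10:57.
The digestion step ends at 10:57 + 168 min = 13:45.
Imaging starts at 13:45 − 295 min = 08:50.

08:50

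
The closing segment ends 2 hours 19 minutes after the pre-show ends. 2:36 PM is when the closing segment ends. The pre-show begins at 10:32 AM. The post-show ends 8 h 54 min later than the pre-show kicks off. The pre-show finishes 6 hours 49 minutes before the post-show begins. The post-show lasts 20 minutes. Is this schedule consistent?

The post-show ends at 10:32 AM + 534 min = 7:26 PM.
The post-show starts at 7:26 PM − 20 min = 7:06 PM.
The pre-show ends at 7:06 PM − 409 min = 12:17 PM.
The closing segment ends at 12:17 PM + 139 min = 2:36 PM.
That matches the stated 2:36 PM, so the schedule is consistent.

Yes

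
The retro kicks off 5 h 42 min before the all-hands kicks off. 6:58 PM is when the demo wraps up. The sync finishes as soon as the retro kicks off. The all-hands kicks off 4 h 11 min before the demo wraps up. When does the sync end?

The all-hands starts at 6:58 PM − 251 min = 2:47 PM.
The retro starts at 2:47 PM − 342 min = 9:05 AM.
So the sync ends at 9:05 AM.

9:05 AM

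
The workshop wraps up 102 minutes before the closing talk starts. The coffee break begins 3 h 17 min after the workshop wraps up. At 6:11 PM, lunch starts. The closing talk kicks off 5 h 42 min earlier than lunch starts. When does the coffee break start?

The closing talk starts at 6:11 PM − 342 min = 12:29 PM.
The workshop ends at 12:29 PM − 102 min = 10:47 AM.
The coffee break starts at 10:47 AM + 197 min = 2:04 PM.

2:04 PM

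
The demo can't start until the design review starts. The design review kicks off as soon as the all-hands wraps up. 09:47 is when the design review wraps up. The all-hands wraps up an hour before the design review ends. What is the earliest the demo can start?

The all-hands ends at 09:47 − 60 min = 08:47.
So the design review starts at 08:47.
The demo is bounded by the design review, so the earliest it can start is 08:47.

08:47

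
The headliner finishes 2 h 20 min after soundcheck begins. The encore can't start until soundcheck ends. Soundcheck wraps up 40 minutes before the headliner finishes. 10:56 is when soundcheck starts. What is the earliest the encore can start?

The headliner ends at 10:56 + 140 min = 13:16.
Soundcheck ends at 13:16 − 40 min = 12:36.
The encore is bounded by soundcheck, so the earliest it can start is 12:36.

12:36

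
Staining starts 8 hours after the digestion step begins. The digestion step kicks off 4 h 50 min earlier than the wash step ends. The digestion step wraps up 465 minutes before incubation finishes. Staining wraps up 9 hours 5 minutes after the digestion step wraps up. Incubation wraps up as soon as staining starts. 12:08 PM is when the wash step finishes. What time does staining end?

The digestion step starts at 12:08 PM − 290 min = 7:18 AM.
Staining starts at 7:18 AM + 480 min = 3:18 PM.
So incubation ends at 3:18 PM.
The digestion step ends at 3:18 PM − 465 min = 7:33 AM.
Staining ends at 7:33 AM + 545 min = 4:38 PM.

4:38 PM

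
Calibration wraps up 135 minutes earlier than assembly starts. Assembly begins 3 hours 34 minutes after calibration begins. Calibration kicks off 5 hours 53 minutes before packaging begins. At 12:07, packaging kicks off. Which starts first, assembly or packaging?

assembly

Calibration starts at 12:07 − 353 min = 06:14.
Assembly starts at 06:14 + 214 min = 09:48.
Assembly starts at 09:48 and packaging starts at 12:07, so assembly is first.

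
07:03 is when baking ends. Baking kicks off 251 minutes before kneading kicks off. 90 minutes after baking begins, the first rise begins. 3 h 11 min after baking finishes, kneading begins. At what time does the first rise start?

Kneading starts at 07:03 + 191 min = 10:14.
Baking starts at 10:14 − 251 min = 06:03.
The first rise starts at 06:03 + 90 min = 07:33.

07:33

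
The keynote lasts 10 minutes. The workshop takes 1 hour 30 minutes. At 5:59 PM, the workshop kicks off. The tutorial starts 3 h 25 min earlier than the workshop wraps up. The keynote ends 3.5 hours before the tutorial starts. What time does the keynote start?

12:24 PM

The workshop ends at 5:59 PM + 90 min = 7:29 PM.
The tutorial starts at 7:29 PM − 205 min = 4:04 PM.
The keynote ends at 4:04 PM − 210 min = 12:34 PM.
The keynote starts at 12:34 PM − 10 min = 12:24 PM.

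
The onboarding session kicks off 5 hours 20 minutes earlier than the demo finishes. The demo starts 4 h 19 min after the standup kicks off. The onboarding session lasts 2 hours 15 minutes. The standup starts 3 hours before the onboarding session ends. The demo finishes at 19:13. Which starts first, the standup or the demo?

the standup

The onboarding session starts at 19:13 − 320 min = 13:53.
The onboarding session ends at 13:53 + 135 min = 16:08.
The standup starts at 16:08 − 180 min = 13:08.
The demo starts at 13:08 + 259 min = 17:27.
The standup starts at 13:08 and the demo starts at 17:27, so the standup is first.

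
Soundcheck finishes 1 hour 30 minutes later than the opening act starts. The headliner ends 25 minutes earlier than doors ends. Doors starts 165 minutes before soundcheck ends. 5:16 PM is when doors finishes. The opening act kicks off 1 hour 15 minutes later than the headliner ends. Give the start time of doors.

The headliner ends at 5:16 PM − 25 min = 4:51 PM.
The opening act starts at 4:51 PM + 75 min = 6:06 PM.
Soundcheck ends at 6:06 PM + 90 min = 7:36 PM.
Doors starts at 7:36 PM − 165 min = 4:51 PM.

4:51 PM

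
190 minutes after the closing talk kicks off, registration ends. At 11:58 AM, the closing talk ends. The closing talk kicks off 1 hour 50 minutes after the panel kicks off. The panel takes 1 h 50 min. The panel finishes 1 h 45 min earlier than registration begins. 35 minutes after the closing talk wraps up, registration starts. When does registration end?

1:58 PM

Registration starts at 11:58 AM + 35 min = 12:33 PM.
The panel ends at 12:33 PM − 105 min = 10:48 AM.
The panel starts at 10:48 AM − 110 min = 8:58 AM.
The closing talk starts at 8:58 AM + 110 min = 10:48 AM.
Registration ends at 10:48 AM + 190 min = 1:58 PM.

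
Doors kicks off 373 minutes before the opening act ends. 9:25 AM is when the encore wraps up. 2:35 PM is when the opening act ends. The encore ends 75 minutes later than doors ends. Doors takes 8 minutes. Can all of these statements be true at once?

No

Doors starts at 2:35 PM − 373 min = 8:22 AM.
Doors ends at 8:22 AM + 8 min = 8:30 AM.
The encore ends at 8:30 AM + 75 min = 9:45 AM.
But the encore is also said to end at 9:25 AM — a 20-minute conflict.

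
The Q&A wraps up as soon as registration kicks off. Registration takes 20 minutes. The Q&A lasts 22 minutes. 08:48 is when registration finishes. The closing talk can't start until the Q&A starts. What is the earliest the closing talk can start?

Registration starts at 08:48 − 20 min = 08:28.
So the Q&A ends at 08:28.
The Q&A starts at 08:28 − 22 min = 08:06.
The closing talk is bounded by the Q&A, so the earliest it can start is 08:06.

08:06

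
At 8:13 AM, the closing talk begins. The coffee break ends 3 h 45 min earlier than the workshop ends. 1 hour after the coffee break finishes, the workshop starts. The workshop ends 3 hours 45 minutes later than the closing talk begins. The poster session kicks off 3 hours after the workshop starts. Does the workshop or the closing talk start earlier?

the closing talk

The workshop ends at 8:13 AM + 225 min = 11:58 AM.
The coffee break ends at 11:58 AM − 225 min = 8:13 AM.
The workshop starts at 8:13 AM + 60 min = 9:13 AM.
The workshop starts at 9:13 AM and the closing talk starts at 8:13 AM, so the closing talk is first.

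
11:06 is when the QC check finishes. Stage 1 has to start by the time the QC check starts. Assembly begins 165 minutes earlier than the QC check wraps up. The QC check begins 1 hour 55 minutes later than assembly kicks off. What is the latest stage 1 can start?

10:16

Assembly starts at 11:06 − 165 min = 08:21.
The QC check starts at 08:21 + 115 min = 10:16.
Stage 1 is bounded by the QC check, so the latest it can start is 10:16.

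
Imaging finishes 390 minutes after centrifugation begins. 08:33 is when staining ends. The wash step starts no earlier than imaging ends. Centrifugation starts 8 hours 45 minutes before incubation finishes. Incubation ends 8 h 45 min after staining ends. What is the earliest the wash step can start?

Incubation ends at 08:33 + 525 min = 17:18.
Centrifugation starts at 17:18 − 525 min = 08:33.
Imaging ends at 08:33 + 390 min = 15:03.
The wash step is bounded by imaging, so the earliest it can start is 15:03.

15:03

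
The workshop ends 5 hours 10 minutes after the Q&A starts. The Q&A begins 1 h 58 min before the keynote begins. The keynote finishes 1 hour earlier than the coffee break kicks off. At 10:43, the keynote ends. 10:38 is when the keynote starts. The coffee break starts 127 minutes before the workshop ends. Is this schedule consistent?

Yes

The Q&A starts at 10:38 − 118 min = 08:40.
The workshop ends at 08:40 + 310 min = 13:50.
The coffee break starts at 13:50 − 127 min = 11:43.
The keynote ends at 11:43 − 60 min = 10:43.
That matches the stated 10:43, so the schedule is consistent.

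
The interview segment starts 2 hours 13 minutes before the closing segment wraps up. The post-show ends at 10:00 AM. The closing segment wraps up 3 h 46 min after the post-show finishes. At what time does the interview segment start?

11:33 AM

The closing segment ends at 10:00 AM + 226 min = 1:46 PM.
The interview segment starts at 1:46 PM − 133 min = 11:33 AM.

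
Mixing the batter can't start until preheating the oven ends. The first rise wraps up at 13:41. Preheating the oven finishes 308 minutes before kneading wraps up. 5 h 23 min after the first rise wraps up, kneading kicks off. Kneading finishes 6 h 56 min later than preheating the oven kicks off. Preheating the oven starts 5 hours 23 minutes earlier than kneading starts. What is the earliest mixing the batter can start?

15:29

Kneading starts at 13:41 + 323 min = 19:04.
Preheating the oven starts at 19:04 − 323 min = 13:41.
Kneading ends at 13:41 + 416 min = 20:37.
Preheating the oven ends at 20:37 − 308 min = 15:29.
Mixing the batter is bounded by preheating the oven, so the earliest it can start is 15:29.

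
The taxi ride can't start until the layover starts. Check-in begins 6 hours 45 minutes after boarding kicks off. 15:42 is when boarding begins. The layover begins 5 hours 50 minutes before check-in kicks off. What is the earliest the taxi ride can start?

Check-in starts at 15:42 + 405 min = 22:27.
The layover starts at 22:27 − 350 min = 16:37.
The taxi ride is bounded by the layover, so the earliest it can start is 16:37.

16:37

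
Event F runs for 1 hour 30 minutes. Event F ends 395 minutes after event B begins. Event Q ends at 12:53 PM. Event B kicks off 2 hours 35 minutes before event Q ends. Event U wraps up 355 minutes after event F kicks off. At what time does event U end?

Event B starts at 12:53 PM − 155 min = 10:18 AM.
Event F ends at 10:18 AM + 395 min = 4:53 PM.
Event F starts at 4:53 PM − 90 min = 3:23 PM.
Event U ends at 3:23 PM + 355 min = 9:18 PM.

9:18 PM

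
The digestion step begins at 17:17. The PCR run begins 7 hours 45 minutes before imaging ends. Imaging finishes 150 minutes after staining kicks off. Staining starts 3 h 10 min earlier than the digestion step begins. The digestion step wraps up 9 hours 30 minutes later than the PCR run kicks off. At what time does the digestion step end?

18:22

Staining starts at 17:17 − 190 min = 14:07.
Imaging ends at 14:07 + 150 min = 16:37.
The PCR run starts at 16:37 − 465 min = 08:52.
The digestion step ends at 08:52 + 570 min = 18:22.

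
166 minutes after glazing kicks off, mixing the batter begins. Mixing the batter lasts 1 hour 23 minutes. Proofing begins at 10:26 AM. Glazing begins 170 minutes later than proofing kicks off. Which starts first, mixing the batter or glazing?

Glazing starts at 10:26 AM + 170 min = 1:16 PM.
Mixing the batter starts at 1:16 PM + 166 min = 4:02 PM.
Mixing the batter starts at 4:02 PM and glazing starts at 1:16 PM, so glazing is first.

glazing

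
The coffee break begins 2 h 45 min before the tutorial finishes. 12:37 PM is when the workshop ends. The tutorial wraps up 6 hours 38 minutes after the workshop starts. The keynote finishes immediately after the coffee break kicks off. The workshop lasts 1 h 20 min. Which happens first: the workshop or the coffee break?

the workshop

The workshop starts at 12:37 PM − 80 min = 11:17 AM.
The tutorial ends at 11:17 AM + 398 min = 5:55 PM.
The coffee break starts at 5:55 PM − 165 min = 3:10 PM.
The workshop starts at 11:17 AM and the coffee break starts at 3:10 PM, so the workshop is first.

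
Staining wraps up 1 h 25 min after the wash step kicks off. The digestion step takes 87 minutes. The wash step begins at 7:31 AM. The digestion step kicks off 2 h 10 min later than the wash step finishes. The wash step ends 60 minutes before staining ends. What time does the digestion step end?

11:33 AM

Staining ends at 7:31 AM + 85 min = 8:56 AM.
The wash step ends at 8:56 AM − 60 min = 7:56 AM.
The digestion step starts at 7:56 AM + 130 min = 10:06 AM.
The digestion step ends at 10:06 AM + 87 min = 11:33 AM.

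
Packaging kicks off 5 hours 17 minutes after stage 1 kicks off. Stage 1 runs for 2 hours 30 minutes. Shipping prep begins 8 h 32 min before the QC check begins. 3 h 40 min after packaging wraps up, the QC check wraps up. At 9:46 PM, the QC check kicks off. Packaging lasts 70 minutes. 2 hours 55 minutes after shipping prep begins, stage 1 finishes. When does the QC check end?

11:46 PM

Shipping prep starts at 9:46 PM − 512 min = 1:14 PM.
Stage 1 ends at 1:14 PM + 175 min = 4:09 PM.
Stage 1 starts at 4:09 PM − 150 min = 1:39 PM.
Packaging starts at 1:39 PM + 317 min = 6:56 PM.
Packaging ends at 6:56 PM + 70 min = 8:06 PM.
The QC check ends at 8:06 PM + 220 min = 11:46 PM.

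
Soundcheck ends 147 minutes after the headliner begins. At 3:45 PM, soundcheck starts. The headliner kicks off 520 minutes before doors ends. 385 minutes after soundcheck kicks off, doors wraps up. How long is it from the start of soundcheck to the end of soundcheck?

12 minutes

Doors ends at 3:45 PM + 385 min = 10:10 PM.
The headliner starts at 10:10 PM − 520 min = 1:30 PM.
Soundcheck ends at 1:30 PM + 147 min = 3:57 PM.
From 3:45 PM to 3:57 PM is 12 minutes.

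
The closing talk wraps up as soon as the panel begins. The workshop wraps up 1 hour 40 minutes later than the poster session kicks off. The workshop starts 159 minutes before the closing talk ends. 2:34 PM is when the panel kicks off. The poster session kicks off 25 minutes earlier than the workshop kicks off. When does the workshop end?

The closing talk ends at 2:34 PM.
The workshop starts at 2:34 PM − 159 min = 11:55 AM.
The poster session starts at 11:55 AM − 25 min = 11:30 AM.
The workshop ends at 11:30 AM + 100 min = 1:10 PM.

1:10 PM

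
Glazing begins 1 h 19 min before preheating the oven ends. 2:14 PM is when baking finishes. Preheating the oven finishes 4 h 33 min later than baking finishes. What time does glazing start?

Preheating the oven ends at 2:14 PM + 273 min = 6:47 PM.
Glazing starts at 6:47 PM − 79 min = 5:28 PM.

5:28 PM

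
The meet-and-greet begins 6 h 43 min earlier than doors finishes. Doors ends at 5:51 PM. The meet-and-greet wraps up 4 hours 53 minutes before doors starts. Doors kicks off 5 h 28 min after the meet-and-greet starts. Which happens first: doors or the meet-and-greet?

the meet-and-greet

The meet-and-greet starts at 5:51 PM − 403 min = 11:08 AM.
Doors starts at 11:08 AM + 328 min = 4:36 PM.
Doors starts at 4:36 PM and the meet-and-greet starts at 11:08 AM, so the meet-and-greet is first.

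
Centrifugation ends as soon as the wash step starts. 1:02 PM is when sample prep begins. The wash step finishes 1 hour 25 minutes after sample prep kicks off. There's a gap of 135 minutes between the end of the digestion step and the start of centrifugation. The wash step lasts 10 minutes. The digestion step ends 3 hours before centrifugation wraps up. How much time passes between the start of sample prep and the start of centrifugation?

The wash step ends at 1:02 PM + 85 min = 2:27 PM.
The wash step starts at 2:27 PM − 10 min = 2:17 PM.
So centrifugation ends at 2:17 PM.
The digestion step ends at 2:17 PM − 180 min = 11:17 AM.
Centrifugation starts at 11:17 AM + 135 min = 1:32 PM.
From 1:02 PM to 1:32 PM is 0.5 hours.

0.5 hours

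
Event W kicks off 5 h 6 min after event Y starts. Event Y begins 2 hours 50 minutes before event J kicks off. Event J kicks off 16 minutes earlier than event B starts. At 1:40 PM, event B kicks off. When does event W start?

3:40 PM

Event J starts at 1:40 PM − 16 min = 1:24 PM.
Event Y starts at 1:24 PM − 170 min = 10:34 AM.
Event W starts at 10:34 AM + 306 min = 3:40 PM.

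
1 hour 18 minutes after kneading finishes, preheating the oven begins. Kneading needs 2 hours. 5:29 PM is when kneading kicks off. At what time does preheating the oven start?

8:47 PM

Kneading ends at 5:29 PM + 120 min = 7:29 PM.
Preheating the oven starts at 7:29 PM + 78 min = 8:47 PM.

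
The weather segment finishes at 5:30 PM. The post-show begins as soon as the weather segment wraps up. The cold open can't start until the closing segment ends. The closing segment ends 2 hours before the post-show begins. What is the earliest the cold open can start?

3:30 PM

The post-show starts at 5:30 PM.
The closing segment ends at 5:30 PM − 120 min = 3:30 PM.
The cold open is bounded by the closing segment, so the earliest it can start is 3:30 PM.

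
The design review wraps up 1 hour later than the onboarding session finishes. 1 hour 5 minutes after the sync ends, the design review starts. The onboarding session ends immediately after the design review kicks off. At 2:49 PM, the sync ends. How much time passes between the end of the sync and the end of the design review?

2 hours 5 minutes

The design review starts at 2:49 PM + 65 min = 3:54 PM.
So the onboarding session ends at 3:54 PM.
The design review ends at 3:54 PM + 60 min = 4:54 PM.
From 2:49 PM to 4:54 PM is 2 hours 5 minutes.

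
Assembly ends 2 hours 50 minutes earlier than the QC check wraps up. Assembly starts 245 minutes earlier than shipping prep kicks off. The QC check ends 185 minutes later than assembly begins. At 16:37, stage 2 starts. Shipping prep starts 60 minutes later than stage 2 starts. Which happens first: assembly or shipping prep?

Shipping prep starts at 16:37 + 60 min = 17:37.
Assembly starts at 17:37 − 245 min = 13:32.
Assembly starts at 13:32 and shipping prep starts at 17:37, so assembly is first.

assembly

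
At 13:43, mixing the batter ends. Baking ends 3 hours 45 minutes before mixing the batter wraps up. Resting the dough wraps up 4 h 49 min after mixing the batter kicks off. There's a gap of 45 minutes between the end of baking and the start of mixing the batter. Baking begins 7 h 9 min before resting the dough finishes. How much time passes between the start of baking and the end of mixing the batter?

5 hours 20 minutes

Baking ends at 13:43 − 225 min = 09:58.
Mixing the batter starts at 09:58 + 45 min = 10:43.
Resting the dough ends at 10:43 + 289 min = 15:32.
Baking starts at 15:32 − 429 min = 08:23.
From 08:23 to 13:43 is 5 hours 20 minutes.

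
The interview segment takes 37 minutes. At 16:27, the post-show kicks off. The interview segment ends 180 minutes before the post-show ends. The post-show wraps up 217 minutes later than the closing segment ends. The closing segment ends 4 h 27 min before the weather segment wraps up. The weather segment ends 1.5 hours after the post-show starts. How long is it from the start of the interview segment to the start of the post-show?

2 h 57 min

The weather segment ends at 16:27 + 90 min = 17:57.
The closing segment ends at 17:57 − 267 min = 13:30.
The post-show ends at 13:30 + 217 min = 17:07.
The interview segment ends at 17:07 − 180 min = 14:07.
The interview segment starts at 14:07 − 37 min = 13:30.
From 13:30 to 16:27 is 2 h 57 min.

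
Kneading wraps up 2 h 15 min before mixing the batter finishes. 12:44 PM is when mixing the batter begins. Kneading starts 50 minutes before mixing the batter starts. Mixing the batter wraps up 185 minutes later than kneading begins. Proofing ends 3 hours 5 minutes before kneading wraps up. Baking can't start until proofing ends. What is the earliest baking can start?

9:39 AM

Kneading starts at 12:44 PM − 50 min = 11:54 AM.
Mixing the batter ends at 11:54 AM + 185 min = 2:59 PM.
Kneading ends at 2:59 PM − 135 min = 12:44 PM.
Proofing ends at 12:44 PM − 185 min = 9:39 AM.
Baking is bounded by proofing, so the earliest it can start is 9:39 AM.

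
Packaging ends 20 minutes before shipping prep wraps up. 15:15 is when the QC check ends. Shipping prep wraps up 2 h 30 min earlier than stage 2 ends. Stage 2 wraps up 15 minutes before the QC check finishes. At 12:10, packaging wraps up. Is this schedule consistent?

Stage 2 ends at 15:15 − 15 min = 15:00.
Shipping prep ends at 15:00 − 150 min = 12:30.
Packaging ends at 12:30 − 20 min = 12:10.
That matches the stated 12:10, so the schedule is consistent.

Yes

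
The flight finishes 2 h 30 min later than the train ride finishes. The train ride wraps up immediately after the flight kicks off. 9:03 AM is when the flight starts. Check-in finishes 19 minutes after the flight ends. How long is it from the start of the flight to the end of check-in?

The train ride ends at 9:03 AM.
The flight ends at 9:03 AM + 150 min = 11:33 AM.
Check-in ends at 11:33 AM + 19 min = 11:52 AM.
From 9:03 AM to 11:52 AM is 2 h 49 min.

2 h 49 min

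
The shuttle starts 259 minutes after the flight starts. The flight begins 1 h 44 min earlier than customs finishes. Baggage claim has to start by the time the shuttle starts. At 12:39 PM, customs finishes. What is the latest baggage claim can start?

3:14 PM

The flight starts at 12:39 PM − 104 min = 10:55 AM.
The shuttle starts at 10:55 AM + 259 min = 3:14 PM.
Baggage claim is bounded by the shuttle, so the latest it can start is 3:14 PM.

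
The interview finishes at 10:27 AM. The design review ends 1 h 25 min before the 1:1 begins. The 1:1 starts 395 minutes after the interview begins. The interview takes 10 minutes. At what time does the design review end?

The interview starts at 10:27 AM − 10 min = 10:17 AM.
The 1:1 starts at 10:17 AM + 395 min = 4:52 PM.
The design review ends at 4:52 PM − 85 min = 3:27 PM.

3:27 PM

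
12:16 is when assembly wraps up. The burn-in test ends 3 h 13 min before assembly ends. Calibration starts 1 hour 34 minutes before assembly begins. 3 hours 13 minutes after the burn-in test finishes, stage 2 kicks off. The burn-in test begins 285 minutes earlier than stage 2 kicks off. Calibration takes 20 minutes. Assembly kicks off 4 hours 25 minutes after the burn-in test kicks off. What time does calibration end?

10:42

The burn-in test ends at 12:16 − 193 min = 09:03.
Stage 2 starts at 09:03 + 193 min = 12:16.
The burn-in test starts at 12:16 − 285 min = 07:31.
Assembly starts at 07:31 + 265 min = 11:56.
Calibration starts at 11:56 − 94 min = 10:22.
Calibration ends at 10:22 + 20 min = 10:42.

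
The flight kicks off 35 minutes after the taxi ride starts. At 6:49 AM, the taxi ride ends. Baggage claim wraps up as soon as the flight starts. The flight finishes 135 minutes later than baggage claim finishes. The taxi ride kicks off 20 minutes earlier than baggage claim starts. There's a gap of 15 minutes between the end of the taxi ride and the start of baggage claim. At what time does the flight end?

Baggage claim starts at 6:49 AM + 15 min = 7:04 AM.
The taxi ride starts at 7:04 AM − 20 min = 6:44 AM.
The flight starts at 6:44 AM + 35 min = 7:19 AM.
So baggage claim ends at 7:19 AM.
The flight ends at 7:19 AM + 135 min = 9:34 AM.

9:34 AM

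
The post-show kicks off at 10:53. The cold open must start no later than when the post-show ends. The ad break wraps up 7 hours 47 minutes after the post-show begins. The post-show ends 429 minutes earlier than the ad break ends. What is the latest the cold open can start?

The ad break ends at 10:53 + 467 min = 18:40.
The post-show ends at 18:40 − 429 min = 11:31.
The cold open is bounded by the post-show, so the latest it can start is 11:31.

11:31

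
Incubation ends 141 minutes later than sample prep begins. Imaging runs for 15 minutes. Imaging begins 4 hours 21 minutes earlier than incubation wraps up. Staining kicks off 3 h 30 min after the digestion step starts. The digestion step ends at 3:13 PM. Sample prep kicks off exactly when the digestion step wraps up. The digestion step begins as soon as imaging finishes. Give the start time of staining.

4:58 PM

Sample prep starts at 3:13 PM.
Incubation ends at 3:13 PM + 141 min = 5:34 PM.
Imaging starts at 5:34 PM − 261 min = 1:13 PM.
Imaging ends at 1:13 PM + 15 min = 1:28 PM.
So the digestion step starts at 1:28 PM.
Staining starts at 1:28 PM + 210 min = 4:58 PM.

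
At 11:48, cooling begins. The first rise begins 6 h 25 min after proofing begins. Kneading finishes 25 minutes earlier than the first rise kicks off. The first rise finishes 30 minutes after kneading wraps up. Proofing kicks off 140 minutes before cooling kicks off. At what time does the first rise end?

Proofing starts at 11:48 − 140 min = 09:28.
The first rise starts at 09:28 + 385 min = 15:53.
Kneading ends at 15:53 − 25 min = 15:28.
The first rise ends at 15:28 + 30 min = 15:58.

15:58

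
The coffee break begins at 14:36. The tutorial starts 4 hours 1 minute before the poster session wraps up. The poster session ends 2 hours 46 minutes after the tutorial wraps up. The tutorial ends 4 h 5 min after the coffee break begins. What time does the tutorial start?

17:26

The tutorial ends at 14:36 + 245 min = 18:41.
The poster session ends at 18:41 + 166 min = 21:27.
The tutorial starts at 21:27 − 241 min = 17:26.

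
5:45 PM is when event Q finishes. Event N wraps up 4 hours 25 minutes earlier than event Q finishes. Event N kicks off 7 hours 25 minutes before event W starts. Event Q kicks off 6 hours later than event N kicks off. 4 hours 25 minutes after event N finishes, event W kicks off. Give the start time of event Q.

Event N ends at 5:45 PM − 265 min = 1:20 PM.
Event W starts at 1:20 PM + 265 min = 5:45 PM.
Event N starts at 5:45 PM − 445 min = 10:20 AM.
Event Q starts at 10:20 AM + 360 min = 4:20 PM.

4:20 PM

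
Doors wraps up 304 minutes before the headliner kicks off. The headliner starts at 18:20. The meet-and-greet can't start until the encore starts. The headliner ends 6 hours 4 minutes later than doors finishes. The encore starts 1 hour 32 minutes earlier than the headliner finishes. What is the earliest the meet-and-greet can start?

Doors ends at 18:20 − 304 min = 13:16.
The headliner ends at 13:16 + 364 min = 19:20.
The encore starts at 19:20 − 92 min = 17:48.
The meet-and-greet is bounded by the encore, so the earliest it can start is 17:48.

17:48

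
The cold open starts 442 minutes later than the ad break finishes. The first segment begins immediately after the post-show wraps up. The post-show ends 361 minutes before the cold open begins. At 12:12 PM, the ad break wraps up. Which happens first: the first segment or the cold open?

The cold open starts at 12:12 PM + 442 min = 7:34 PM.
The post-show ends at 7:34 PM − 361 min = 1:33 PM.
So the first segment starts at 1:33 PM.
The first segment starts at 1:33 PM and the cold open starts at 7:34 PM, so the first segment is first.

the first segment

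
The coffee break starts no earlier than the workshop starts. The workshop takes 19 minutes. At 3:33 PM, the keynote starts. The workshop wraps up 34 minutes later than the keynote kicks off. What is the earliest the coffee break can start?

3:48 PM

The workshop ends at 3:33 PM + 34 min = 4:07 PM.
The workshop starts at 4:07 PM − 19 min = 3:48 PM.
The coffee break is bounded by the workshop, so the earliest it can start is 3:48 PM.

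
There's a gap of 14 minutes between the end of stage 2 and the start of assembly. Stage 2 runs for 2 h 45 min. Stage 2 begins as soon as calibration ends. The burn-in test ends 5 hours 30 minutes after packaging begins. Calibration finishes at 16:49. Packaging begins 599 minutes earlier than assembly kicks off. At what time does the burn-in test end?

15:19

Stage 2 starts at 16:49.
Stage 2 ends at 16:49 + 165 min = 19:34.
Assembly starts at 19:34 + 14 min = 19:48.
Packaging starts at 19:48 − 599 min = 09:49.
The burn-in test ends at 09:49 + 330 min = 15:19.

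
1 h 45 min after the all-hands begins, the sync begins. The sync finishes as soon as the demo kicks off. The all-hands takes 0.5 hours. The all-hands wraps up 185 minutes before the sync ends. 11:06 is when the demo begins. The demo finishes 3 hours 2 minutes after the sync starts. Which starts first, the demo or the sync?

the sync

The sync ends at 11:06.
The all-hands ends at 11:06 − 185 min = 08:01.
The all-hands starts at 08:01 − 30 min = 07:31.
The sync starts at 07:31 + 105 min = 09:16.
The demo starts at 11:06 and the sync starts at 09:16, so the sync is first.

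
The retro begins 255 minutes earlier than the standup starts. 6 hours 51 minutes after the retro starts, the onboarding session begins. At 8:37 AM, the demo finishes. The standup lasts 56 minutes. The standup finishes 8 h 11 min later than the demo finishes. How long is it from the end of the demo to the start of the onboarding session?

The standup ends at 8:37 AM + 491 min = 4:48 PM.
The standup starts at 4:48 PM − 56 min = 3:52 PM.
The retro starts at 3:52 PM − 255 min = 11:37 AM.
The onboarding session starts at 11:37 AM + 411 min = 6:28 PM.
From 8:37 AM to 6:28 PM is 591 minutes.

591 minutes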